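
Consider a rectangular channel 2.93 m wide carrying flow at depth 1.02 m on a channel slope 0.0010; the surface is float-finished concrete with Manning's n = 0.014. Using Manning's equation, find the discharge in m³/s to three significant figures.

A = b·y = 2.93 × 1.02 = 2.989 m²
P = b + 2y = 2.93 + 2×1.02 = 4.970 m
R = A/P = 2.989/4.970 = 0.6013 m
Q = (1/n)·A·R^(2/3)·S^(1/2) = (1/0.014) × 2.989 × 0.6013^(2/3) × 0.0010^(1/2) = 4.809 m³/s

4.81 m³/s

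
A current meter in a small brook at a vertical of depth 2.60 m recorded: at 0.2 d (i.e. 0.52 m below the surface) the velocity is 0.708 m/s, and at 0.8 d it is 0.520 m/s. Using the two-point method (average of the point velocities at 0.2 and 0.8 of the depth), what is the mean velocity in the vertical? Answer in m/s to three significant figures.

v̄ = (0.708 + 0.520) / 2 = 0.6140 m/s

0.614 m/s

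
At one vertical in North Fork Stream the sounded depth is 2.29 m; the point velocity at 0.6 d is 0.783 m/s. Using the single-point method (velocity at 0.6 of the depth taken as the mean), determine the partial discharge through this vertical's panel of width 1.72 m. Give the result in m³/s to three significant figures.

v̄ = v₀.₆ = 0.783 m/s
q = v̄ × d × w = 0.7830 × 2.29 × 1.72 = 3.084 m³/s

3.08 m³/s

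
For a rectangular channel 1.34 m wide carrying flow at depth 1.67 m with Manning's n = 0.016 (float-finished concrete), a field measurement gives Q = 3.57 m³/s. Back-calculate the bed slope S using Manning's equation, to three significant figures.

0.00174

A = b·y = 1.34 × 1.67 = 2.238 m²
P = b + 2y = 1.34 + 2×1.67 = 4.680 m
R = A/P = 2.238/4.680 = 0.4782 m
S = (Q·n / (1·A·R^(2/3)))² = (3.57×0.016 / (1×2.238×0.6115))² = 0.001742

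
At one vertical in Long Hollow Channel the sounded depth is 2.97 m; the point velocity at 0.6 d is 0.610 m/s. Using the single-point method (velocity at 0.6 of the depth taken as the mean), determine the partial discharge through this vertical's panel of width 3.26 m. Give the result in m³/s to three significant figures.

5.91 m³/s

v̄ = v₀.₆ = 0.610 m/s
q = v̄ × d × w = 0.6100 × 2.97 × 3.26 = 5.906 m³/s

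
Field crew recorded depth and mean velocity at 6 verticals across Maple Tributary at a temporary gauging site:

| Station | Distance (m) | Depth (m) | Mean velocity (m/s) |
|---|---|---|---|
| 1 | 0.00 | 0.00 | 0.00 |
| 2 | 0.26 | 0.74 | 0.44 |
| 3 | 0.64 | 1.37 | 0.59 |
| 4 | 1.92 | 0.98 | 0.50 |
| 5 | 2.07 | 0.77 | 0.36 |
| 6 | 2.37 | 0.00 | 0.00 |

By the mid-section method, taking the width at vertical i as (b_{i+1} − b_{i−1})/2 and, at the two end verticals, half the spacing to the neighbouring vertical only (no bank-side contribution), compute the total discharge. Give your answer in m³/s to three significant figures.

1.19 m³/s

w_2 = (0.64 − 0.00)/2 = 0.32 m; q_2 = 0.44 × 0.74 × 0.32 = 0.1042 m³/s
w_3 = (1.92 − 0.26)/2 = 0.83 m; q_3 = 0.59 × 1.37 × 0.83 = 0.6709 m³/s
w_4 = (2.07 − 0.64)/2 = 0.715 m; q_4 = 0.50 × 0.98 × 0.715 = 0.3504 m³/s
w_5 = (2.37 − 1.92)/2 = 0.225 m; q_5 = 0.36 × 0.77 × 0.225 = 0.06237 m³/s
Stations 1, 6 contribute zero (depth or velocity is 0).
Q = Σ qᵢ = 1.188 m³/s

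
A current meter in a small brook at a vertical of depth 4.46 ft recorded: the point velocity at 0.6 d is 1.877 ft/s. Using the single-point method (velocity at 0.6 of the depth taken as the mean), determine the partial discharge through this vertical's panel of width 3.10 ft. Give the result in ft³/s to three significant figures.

26.0 ft³/s

v̄ = v₀.₆ = 1.877 ft/s
q = v̄ × d × w = 1.877 × 4.46 × 3.10 = 25.95 ft³/s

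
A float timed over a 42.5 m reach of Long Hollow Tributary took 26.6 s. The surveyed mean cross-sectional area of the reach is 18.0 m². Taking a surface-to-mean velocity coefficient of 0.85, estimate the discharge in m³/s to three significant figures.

24.4 m³/s

v_surface = L / t̄ = 42.5 / 26.6 = 1.598 m/s
v_mean = 0.85 × 1.598 = 1.358 m/s
Q = A × v_mean = 18.0 × 1.358 = 24.45 m³/s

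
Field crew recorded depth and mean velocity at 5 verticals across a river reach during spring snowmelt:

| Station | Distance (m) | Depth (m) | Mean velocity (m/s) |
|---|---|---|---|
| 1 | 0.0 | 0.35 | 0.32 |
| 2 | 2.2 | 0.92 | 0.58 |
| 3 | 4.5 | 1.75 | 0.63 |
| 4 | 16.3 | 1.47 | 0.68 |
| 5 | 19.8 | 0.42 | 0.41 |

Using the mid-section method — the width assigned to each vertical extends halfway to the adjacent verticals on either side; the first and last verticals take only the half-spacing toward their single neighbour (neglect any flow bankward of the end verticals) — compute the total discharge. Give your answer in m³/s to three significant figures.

w_1 = (2.2 − 0.0)/2 = 1.1 m; q_1 = 0.32 × 0.35 × 1.1 = 0.1232 m³/s
w_2 = (4.5 − 0.0)/2 = 2.25 m; q_2 = 0.58 × 0.92 × 2.25 = 1.201 m³/s
w_3 = (16.3 − 2.2)/2 = 7.05 m; q_3 = 0.63 × 1.75 × 7.05 = 7.773 m³/s
w_4 = (19.8 − 4.5)/2 = 7.65 m; q_4 = 0.68 × 1.47 × 7.65 = 7.647 m³/s
w_5 = (19.8 − 16.3)/2 = 1.75 m; q_5 = 0.41 × 0.42 × 1.75 = 0.3014 m³/s
Q = Σ qᵢ = 17.04 m³/s

17.0 m³/s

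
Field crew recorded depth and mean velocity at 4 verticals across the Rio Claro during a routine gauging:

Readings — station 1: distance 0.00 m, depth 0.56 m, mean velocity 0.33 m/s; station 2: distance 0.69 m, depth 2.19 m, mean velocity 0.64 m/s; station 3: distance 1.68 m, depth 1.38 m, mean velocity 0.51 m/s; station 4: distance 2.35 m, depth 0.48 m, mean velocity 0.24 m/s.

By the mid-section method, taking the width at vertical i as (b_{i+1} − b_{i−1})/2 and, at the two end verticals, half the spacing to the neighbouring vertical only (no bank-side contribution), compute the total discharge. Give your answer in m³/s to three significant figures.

1.86 m³/s

w_1 = (0.69 − 0.00)/2 = 0.345 m; q_1 = 0.33 × 0.56 × 0.345 = 0.06376 m³/s
w_2 = (1.68 − 0.00)/2 = 0.84 m; q_2 = 0.64 × 2.19 × 0.84 = 1.177 m³/s
w_3 = (2.35 − 0.69)/2 = 0.83 m; q_3 = 0.51 × 1.38 × 0.83 = 0.5842 m³/s
w_4 = (2.35 − 1.68)/2 = 0.335 m; q_4 = 0.24 × 0.48 × 0.335 = 0.03859 m³/s
Q = Σ qᵢ = 1.864 m³/s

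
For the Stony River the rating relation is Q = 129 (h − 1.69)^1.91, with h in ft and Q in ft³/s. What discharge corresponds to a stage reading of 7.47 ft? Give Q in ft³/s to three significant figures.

3680 ft³/s

Q = 129 × (7.47 − 1.69)^1.91 = 129 × 5.78^1.91 = 3680 ft³/s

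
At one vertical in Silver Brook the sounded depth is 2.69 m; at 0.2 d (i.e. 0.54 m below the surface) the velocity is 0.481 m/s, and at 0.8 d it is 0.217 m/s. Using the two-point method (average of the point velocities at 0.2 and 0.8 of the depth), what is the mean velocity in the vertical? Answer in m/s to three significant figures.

0.349 m/s

v̄ = (0.481 + 0.217) / 2 = 0.3490 m/s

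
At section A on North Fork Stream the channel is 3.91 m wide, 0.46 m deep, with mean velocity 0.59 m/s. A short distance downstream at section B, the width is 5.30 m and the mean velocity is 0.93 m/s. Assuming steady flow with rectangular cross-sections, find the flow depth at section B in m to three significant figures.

0.215 m

Q = A₁V₁ = (3.91×0.46) × 0.59 = 1.061 m³/s
d₂ = Q/(b₂ V₂) = 1.061/(5.30×0.93) = 0.2153 m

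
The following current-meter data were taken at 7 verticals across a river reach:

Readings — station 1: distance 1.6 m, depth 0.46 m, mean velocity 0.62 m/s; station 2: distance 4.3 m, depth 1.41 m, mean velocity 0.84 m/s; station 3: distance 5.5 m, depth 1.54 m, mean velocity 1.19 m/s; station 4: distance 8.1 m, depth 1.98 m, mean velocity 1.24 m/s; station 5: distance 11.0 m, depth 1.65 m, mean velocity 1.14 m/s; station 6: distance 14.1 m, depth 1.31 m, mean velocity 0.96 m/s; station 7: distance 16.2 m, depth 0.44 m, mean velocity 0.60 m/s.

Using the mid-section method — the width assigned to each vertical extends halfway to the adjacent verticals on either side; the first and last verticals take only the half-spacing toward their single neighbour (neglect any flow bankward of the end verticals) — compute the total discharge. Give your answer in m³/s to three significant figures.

w_1 = (4.3 − 1.6)/2 = 1.35 m; q_1 = 0.62 × 0.46 × 1.35 = 0.3850 m³/s
w_2 = (5.5 − 1.6)/2 = 1.95 m; q_2 = 0.84 × 1.41 × 1.95 = 2.310 m³/s
w_3 = (8.1 − 4.3)/2 = 1.9 m; q_3 = 1.19 × 1.54 × 1.9 = 3.482 m³/s
w_4 = (11.0 − 5.5)/2 = 2.75 m; q_4 = 1.24 × 1.98 × 2.75 = 6.752 m³/s
w_5 = (14.1 − 8.1)/2 = 3 m; q_5 = 1.14 × 1.65 × 3 = 5.643 m³/s
w_6 = (16.2 − 11.0)/2 = 2.6 m; q_6 = 0.96 × 1.31 × 2.6 = 3.270 m³/s
w_7 = (16.2 − 14.1)/2 = 1.05 m; q_7 = 0.60 × 0.44 × 1.05 = 0.2772 m³/s
Q = Σ qᵢ = 22.12 m³/s

22.1 m³/s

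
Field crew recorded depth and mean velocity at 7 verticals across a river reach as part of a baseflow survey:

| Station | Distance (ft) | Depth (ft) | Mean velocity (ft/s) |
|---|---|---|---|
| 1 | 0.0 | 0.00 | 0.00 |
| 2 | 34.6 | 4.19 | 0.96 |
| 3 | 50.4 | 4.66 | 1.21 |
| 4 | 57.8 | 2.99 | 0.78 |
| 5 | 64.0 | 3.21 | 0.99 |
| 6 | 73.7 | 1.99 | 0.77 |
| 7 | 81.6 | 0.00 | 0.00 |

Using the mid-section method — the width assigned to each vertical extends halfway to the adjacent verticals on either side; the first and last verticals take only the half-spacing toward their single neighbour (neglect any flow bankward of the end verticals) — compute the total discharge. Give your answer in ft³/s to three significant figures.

221 ft³/s

w_2 = (50.4 − 0.0)/2 = 25.2 ft; q_2 = 0.96 × 4.19 × 25.2 = 101.4 ft³/s
w_3 = (57.8 − 34.6)/2 = 11.6 ft; q_3 = 1.21 × 4.66 × 11.6 = 65.41 ft³/s
w_4 = (64.0 − 50.4)/2 = 6.8 ft; q_4 = 0.78 × 2.99 × 6.8 = 15.86 ft³/s
w_5 = (73.7 − 57.8)/2 = 7.95 ft; q_5 = 0.99 × 3.21 × 7.95 = 25.26 ft³/s
w_6 = (81.6 − 64.0)/2 = 8.8 ft; q_6 = 0.77 × 1.99 × 8.8 = 13.48 ft³/s
Stations 1, 7 contribute zero (depth or velocity is 0).
Q = Σ qᵢ = 221.4 ft³/s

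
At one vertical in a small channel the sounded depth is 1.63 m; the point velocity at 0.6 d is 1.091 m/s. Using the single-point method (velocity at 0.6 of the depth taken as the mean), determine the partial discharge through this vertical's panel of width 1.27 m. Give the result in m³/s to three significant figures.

v̄ = v₀.₆ = 1.091 m/s
q = v̄ × d × w = 1.091 × 1.63 × 1.27 = 2.258 m³/s

2.26 m³/s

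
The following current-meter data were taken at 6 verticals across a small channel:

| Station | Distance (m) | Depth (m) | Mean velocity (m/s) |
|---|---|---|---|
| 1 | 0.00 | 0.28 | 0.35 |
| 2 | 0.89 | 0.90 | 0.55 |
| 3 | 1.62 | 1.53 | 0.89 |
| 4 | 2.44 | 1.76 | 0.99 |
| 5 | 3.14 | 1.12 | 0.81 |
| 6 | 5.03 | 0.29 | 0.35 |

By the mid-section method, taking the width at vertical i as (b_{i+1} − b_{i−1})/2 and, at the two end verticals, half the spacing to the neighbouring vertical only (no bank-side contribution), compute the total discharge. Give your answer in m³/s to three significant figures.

w_1 = (0.89 − 0.00)/2 = 0.445 m; q_1 = 0.35 × 0.28 × 0.445 = 0.04361 m³/s
w_2 = (1.62 − 0.00)/2 = 0.81 m; q_2 = 0.55 × 0.90 × 0.81 = 0.4010 m³/s
w_3 = (2.44 − 0.89)/2 = 0.775 m; q_3 = 0.89 × 1.53 × 0.775 = 1.055 m³/s
w_4 = (3.14 − 1.62)/2 = 0.76 m; q_4 = 0.99 × 1.76 × 0.76 = 1.324 m³/s
w_5 = (5.03 − 2.44)/2 = 1.295 m; q_5 = 0.81 × 1.12 × 1.295 = 1.175 m³/s
w_6 = (5.03 − 3.14)/2 = 0.945 m; q_6 = 0.35 × 0.29 × 0.945 = 0.09592 m³/s
Q = Σ qᵢ = 4.095 m³/s

4.09 m³/s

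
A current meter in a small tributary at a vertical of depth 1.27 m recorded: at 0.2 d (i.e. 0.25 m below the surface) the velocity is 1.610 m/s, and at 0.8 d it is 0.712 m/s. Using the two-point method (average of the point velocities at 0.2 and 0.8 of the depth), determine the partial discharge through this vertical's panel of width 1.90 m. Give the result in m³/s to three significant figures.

2.80 m³/s

v̄ = (1.610 + 0.712) / 2 = 1.161 m/s
q = v̄ × d × w = 1.161 × 1.27 × 1.90 = 2.801 m³/s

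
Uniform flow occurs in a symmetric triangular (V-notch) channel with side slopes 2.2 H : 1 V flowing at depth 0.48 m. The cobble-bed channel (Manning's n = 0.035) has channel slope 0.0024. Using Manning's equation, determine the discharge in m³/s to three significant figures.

0.257 m³/s

A = z·y² = 2.2×0.48² = 0.5069 m²
P = 2y√(1+z²) = 2×0.48×√(1+2.2²) = 2.320 m
R = A/P = 0.5069/2.320 = 0.2185 m
Q = (1/n)·A·R^(2/3)·S^(1/2) = (1/0.035) × 0.5069 × 0.2185^(2/3) × 0.0024^(1/2) = 0.2574 m³/s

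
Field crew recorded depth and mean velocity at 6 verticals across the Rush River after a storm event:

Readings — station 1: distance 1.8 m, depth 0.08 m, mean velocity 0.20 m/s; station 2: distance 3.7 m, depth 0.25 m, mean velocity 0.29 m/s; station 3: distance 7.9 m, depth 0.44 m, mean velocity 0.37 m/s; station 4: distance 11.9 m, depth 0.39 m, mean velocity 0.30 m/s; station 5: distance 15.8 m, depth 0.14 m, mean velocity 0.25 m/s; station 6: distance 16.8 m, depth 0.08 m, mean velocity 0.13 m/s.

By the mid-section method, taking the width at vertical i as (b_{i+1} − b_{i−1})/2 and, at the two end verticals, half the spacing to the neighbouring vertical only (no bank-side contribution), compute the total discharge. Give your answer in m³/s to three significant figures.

w_1 = (3.7 − 1.8)/2 = 0.95 m; q_1 = 0.20 × 0.08 × 0.95 = 0.01520 m³/s
w_2 = (7.9 − 1.8)/2 = 3.05 m; q_2 = 0.29 × 0.25 × 3.05 = 0.2211 m³/s
w_3 = (11.9 − 3.7)/2 = 4.1 m; q_3 = 0.37 × 0.44 × 4.1 = 0.6675 m³/s
w_4 = (15.8 − 7.9)/2 = 3.95 m; q_4 = 0.30 × 0.39 × 3.95 = 0.4622 m³/s
w_5 = (16.8 − 11.9)/2 = 2.45 m; q_5 = 0.25 × 0.14 × 2.45 = 0.08575 m³/s
w_6 = (16.8 − 15.8)/2 = 0.5 m; q_6 = 0.13 × 0.08 × 0.5 = 0.005200 m³/s
Q = Σ qᵢ = 1.457 m³/s

1.46 m³/s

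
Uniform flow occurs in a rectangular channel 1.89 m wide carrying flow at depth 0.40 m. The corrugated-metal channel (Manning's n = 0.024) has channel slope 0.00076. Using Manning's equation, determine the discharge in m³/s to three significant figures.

A = b·y = 1.89 × 0.40 = 0.7560 m²
P = b + 2y = 1.89 + 2×0.40 = 2.690 m
R = A/P = 0.7560/2.690 = 0.2810 m
Q = (1/n)·A·R^(2/3)·S^(1/2) = (1/0.024) × 0.7560 × 0.2810^(2/3) × 0.00076^(1/2) = 0.3726 m³/s

0.373 m³/s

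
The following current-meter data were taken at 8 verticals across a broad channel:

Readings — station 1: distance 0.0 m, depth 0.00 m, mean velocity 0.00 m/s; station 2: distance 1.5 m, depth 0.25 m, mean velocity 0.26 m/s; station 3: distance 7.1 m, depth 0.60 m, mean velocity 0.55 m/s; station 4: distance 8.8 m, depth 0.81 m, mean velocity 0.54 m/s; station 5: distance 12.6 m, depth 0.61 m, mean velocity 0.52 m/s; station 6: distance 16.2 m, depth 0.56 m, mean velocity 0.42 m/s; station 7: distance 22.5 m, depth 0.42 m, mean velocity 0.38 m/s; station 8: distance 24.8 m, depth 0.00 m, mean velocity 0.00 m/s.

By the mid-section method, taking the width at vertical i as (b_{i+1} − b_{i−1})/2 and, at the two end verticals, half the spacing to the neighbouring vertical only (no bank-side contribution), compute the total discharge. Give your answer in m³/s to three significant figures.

w_2 = (7.1 − 0.0)/2 = 3.55 m; q_2 = 0.26 × 0.25 × 3.55 = 0.2308 m³/s
w_3 = (8.8 − 1.5)/2 = 3.65 m; q_3 = 0.55 × 0.60 × 3.65 = 1.205 m³/s
w_4 = (12.6 − 7.1)/2 = 2.75 m; q_4 = 0.54 × 0.81 × 2.75 = 1.203 m³/s
w_5 = (16.2 − 8.8)/2 = 3.7 m; q_5 = 0.52 × 0.61 × 3.7 = 1.174 m³/s
w_6 = (22.5 − 12.6)/2 = 4.95 m; q_6 = 0.42 × 0.56 × 4.95 = 1.164 m³/s
w_7 = (24.8 − 16.2)/2 = 4.3 m; q_7 = 0.38 × 0.42 × 4.3 = 0.6863 m³/s
Stations 1, 8 contribute zero (depth or velocity is 0).
Q = Σ qᵢ = 5.662 m³/s

5.66 m³/s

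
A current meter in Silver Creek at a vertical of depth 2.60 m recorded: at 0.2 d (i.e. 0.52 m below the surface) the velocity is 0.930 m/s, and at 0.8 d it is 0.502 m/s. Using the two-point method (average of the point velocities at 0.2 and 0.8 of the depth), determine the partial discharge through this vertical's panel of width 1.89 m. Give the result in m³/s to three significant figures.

v̄ = (0.930 + 0.502) / 2 = 0.7160 m/s
q = v̄ × d × w = 0.7160 × 2.60 × 1.89 = 3.518 m³/s

3.52 m³/s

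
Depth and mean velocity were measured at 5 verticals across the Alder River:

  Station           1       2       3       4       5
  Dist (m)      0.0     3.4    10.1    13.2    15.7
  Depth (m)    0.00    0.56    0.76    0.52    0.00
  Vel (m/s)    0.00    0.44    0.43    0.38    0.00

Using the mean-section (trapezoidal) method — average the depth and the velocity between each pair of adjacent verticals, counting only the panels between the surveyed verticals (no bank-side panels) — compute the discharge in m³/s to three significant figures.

Panel 1-2: Δb = 3.4 m, d̄ = (0.00+0.56)/2 = 0.28, v̄ = (0.00+0.44)/2 = 0.22 → q = 3.4×0.28×0.22 = 0.2094 m³/s
Panel 2-3: Δb = 6.7 m, d̄ = (0.56+0.76)/2 = 0.66, v̄ = (0.44+0.43)/2 = 0.435 → q = 6.7×0.66×0.435 = 1.924 m³/s
Panel 3-4: Δb = 3.1 m, d̄ = (0.76+0.52)/2 = 0.64, v̄ = (0.43+0.38)/2 = 0.405 → q = 3.1×0.64×0.405 = 0.8035 m³/s
Panel 4-5: Δb = 2.5 m, d̄ = (0.52+0.00)/2 = 0.26, v̄ = (0.38+0.00)/2 = 0.19 → q = 2.5×0.26×0.19 = 0.1235 m³/s
Q = Σ q = 3.060 m³/s

3.06 m³/s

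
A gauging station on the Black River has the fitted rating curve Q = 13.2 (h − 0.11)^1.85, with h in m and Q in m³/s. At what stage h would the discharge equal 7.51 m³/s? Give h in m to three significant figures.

h − h₀ = (Q/C)^(1/b) = (7.51/13.2)^(1/1.85) = 0.7372 m
h = 0.11 + 0.7372 = 0.8472 m

0.847 m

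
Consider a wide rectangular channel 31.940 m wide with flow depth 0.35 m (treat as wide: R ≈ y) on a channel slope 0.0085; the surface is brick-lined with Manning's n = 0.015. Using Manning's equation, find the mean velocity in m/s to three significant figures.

A = b·y = 31.940 × 0.35 = 11.18 m²
Wide channel: R ≈ y = 0.35 m
Q = (1/n)·A·R^(2/3)·S^(1/2) = (1/0.015) × 11.18 × 0.3500^(2/3) × 0.0085^(1/2) = 34.12 m³/s
V = Q/A = 34.12/11.18 = 3.053 m/s

3.05 m/s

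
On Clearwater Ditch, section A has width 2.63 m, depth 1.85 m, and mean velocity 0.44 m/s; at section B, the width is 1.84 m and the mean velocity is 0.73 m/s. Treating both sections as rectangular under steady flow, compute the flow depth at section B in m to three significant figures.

Q = A₁V₁ = (2.63×1.85) × 0.44 = 2.141 m³/s
d₂ = Q/(b₂ V₂) = 2.141/(1.84×0.73) = 1.594 m

1.59 m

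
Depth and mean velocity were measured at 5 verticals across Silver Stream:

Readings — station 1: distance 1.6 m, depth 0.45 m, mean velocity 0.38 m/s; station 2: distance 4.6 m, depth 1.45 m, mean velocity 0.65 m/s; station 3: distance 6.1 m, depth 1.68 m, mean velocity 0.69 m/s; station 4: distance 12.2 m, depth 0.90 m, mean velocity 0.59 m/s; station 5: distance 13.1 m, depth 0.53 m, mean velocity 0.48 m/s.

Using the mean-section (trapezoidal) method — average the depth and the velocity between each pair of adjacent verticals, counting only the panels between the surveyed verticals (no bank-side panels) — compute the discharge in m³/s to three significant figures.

8.42 m³/s

Panel 1-2: Δb = 3 m, d̄ = (0.45+1.45)/2 = 0.95, v̄ = (0.38+0.65)/2 = 0.515 → q = 3×0.95×0.515 = 1.468 m³/s
Panel 2-3: Δb = 1.5 m, d̄ = (1.45+1.68)/2 = 1.565, v̄ = (0.65+0.69)/2 = 0.67 → q = 1.5×1.565×0.67 = 1.573 m³/s
Panel 3-4: Δb = 6.1 m, d̄ = (1.68+0.90)/2 = 1.29, v̄ = (0.69+0.59)/2 = 0.64 → q = 6.1×1.29×0.64 = 5.036 m³/s
Panel 4-5: Δb = 0.9 m, d̄ = (0.90+0.53)/2 = 0.715, v̄ = (0.59+0.48)/2 = 0.535 → q = 0.9×0.715×0.535 = 0.3443 m³/s
Q = Σ q = 8.421 m³/s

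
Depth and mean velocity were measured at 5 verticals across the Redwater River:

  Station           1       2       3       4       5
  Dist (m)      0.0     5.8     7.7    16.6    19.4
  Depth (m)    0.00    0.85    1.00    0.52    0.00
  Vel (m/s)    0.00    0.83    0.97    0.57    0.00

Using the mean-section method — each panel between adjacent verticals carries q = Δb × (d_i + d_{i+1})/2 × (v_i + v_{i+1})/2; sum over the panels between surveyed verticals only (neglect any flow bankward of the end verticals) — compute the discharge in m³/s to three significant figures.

8.02 m³/s

Panel 1-2: Δb = 5.8 m, d̄ = (0.00+0.85)/2 = 0.425, v̄ = (0.00+0.83)/2 = 0.415 → q = 5.8×0.425×0.415 = 1.023 m³/s
Panel 2-3: Δb = 1.9 m, d̄ = (0.85+1.00)/2 = 0.925, v̄ = (0.83+0.97)/2 = 0.9 → q = 1.9×0.925×0.9 = 1.582 m³/s
Panel 3-4: Δb = 8.9 m, d̄ = (1.00+0.52)/2 = 0.76, v̄ = (0.97+0.57)/2 = 0.77 → q = 8.9×0.76×0.77 = 5.208 m³/s
Panel 4-5: Δb = 2.8 m, d̄ = (0.52+0.00)/2 = 0.26, v̄ = (0.57+0.00)/2 = 0.285 → q = 2.8×0.26×0.285 = 0.2075 m³/s
Q = Σ q = 8.020 m³/s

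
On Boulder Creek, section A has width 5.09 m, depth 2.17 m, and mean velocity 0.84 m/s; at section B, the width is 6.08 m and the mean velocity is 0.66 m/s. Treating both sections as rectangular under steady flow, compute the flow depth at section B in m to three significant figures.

2.31 m

Q = A₁V₁ = (5.09×2.17) × 0.84 = 9.278 m³/s
d₂ = Q/(b₂ V₂) = 9.278/(6.08×0.66) = 2.312 m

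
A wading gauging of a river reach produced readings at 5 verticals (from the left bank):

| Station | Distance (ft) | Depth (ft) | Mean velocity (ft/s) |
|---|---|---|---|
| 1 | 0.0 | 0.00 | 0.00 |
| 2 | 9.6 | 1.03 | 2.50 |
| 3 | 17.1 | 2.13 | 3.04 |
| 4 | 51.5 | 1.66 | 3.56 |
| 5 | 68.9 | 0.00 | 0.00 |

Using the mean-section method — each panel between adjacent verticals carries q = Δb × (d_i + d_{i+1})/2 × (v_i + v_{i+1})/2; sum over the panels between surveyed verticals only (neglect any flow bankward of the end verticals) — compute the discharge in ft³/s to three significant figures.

280 ft³/s

Panel 1-2: Δb = 9.6 ft, d̄ = (0.00+1.03)/2 = 0.515, v̄ = (0.00+2.50)/2 = 1.25 → q = 9.6×0.515×1.25 = 6.180 ft³/s
Panel 2-3: Δb = 7.5 ft, d̄ = (1.03+2.13)/2 = 1.58, v̄ = (2.50+3.04)/2 = 2.77 → q = 7.5×1.58×2.77 = 32.82 ft³/s
Panel 3-4: Δb = 34.4 ft, d̄ = (2.13+1.66)/2 = 1.895, v̄ = (3.04+3.56)/2 = 3.3 → q = 34.4×1.895×3.3 = 215.1 ft³/s
Panel 4-5: Δb = 17.4 ft, d̄ = (1.66+0.00)/2 = 0.83, v̄ = (3.56+0.00)/2 = 1.78 → q = 17.4×0.83×1.78 = 25.71 ft³/s
Q = Σ q = 279.8 ft³/s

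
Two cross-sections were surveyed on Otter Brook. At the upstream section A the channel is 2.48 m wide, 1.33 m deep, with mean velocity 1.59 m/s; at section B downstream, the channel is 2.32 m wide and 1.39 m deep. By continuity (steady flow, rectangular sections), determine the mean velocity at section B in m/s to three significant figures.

Q = A₁V₁ = (2.48×1.33) × 1.59 = 5.244 m³/s
A₂ = 2.32 × 1.39 = 3.225 m²
V₂ = Q/A₂ = 5.244/3.225 = 1.626 m/s

1.63 m/s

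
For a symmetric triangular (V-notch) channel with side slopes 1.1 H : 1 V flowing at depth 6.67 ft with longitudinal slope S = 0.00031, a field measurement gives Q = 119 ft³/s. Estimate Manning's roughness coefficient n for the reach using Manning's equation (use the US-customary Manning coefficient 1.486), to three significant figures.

0.0196

A = z·y² = 1.1×6.67² = 48.94 ft²
P = 2y√(1+z²) = 2×6.67×√(1+1.1²) = 19.83 ft
R = A/P = 48.94/19.83 = 2.468 ft
n = (1.486/Q)·A·R^(2/3)·S^(1/2) = (1.486/119) × 48.94 × 1.826 × 0.01761 = 0.01965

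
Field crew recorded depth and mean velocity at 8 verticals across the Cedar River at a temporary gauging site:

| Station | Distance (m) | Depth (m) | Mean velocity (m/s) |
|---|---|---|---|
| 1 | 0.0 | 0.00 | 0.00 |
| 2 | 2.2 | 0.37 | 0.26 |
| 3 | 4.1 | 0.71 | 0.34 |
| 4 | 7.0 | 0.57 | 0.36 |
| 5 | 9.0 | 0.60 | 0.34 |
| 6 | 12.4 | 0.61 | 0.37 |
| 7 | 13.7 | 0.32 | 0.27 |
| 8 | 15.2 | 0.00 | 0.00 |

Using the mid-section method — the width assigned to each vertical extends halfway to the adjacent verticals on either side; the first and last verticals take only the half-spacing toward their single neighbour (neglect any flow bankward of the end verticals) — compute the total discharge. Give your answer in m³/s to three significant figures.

2.48 m³/s

w_2 = (4.1 − 0.0)/2 = 2.05 m; q_2 = 0.26 × 0.37 × 2.05 = 0.1972 m³/s
w_3 = (7.0 − 2.2)/2 = 2.4 m; q_3 = 0.34 × 0.71 × 2.4 = 0.5794 m³/s
w_4 = (9.0 − 4.1)/2 = 2.45 m; q_4 = 0.36 × 0.57 × 2.45 = 0.5027 m³/s
w_5 = (12.4 − 7.0)/2 = 2.7 m; q_5 = 0.34 × 0.60 × 2.7 = 0.5508 m³/s
w_6 = (13.7 − 9.0)/2 = 2.35 m; q_6 = 0.37 × 0.61 × 2.35 = 0.5304 m³/s
w_7 = (15.2 − 12.4)/2 = 1.4 m; q_7 = 0.27 × 0.32 × 1.4 = 0.1210 m³/s
Stations 1, 8 contribute zero (depth or velocity is 0).
Q = Σ qᵢ = 2.481 m³/s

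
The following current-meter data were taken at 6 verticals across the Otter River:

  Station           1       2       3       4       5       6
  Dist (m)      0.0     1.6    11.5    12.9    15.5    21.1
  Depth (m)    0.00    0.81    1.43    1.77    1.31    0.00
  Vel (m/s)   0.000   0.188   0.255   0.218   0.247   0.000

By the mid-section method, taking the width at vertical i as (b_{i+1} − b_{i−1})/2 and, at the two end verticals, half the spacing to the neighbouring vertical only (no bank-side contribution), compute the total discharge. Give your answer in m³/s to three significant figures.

w_2 = (11.5 − 0.0)/2 = 5.75 m; q_2 = 0.188 × 0.81 × 5.75 = 0.8756 m³/s
w_3 = (12.9 − 1.6)/2 = 5.65 m; q_3 = 0.255 × 1.43 × 5.65 = 2.060 m³/s
w_4 = (15.5 − 11.5)/2 = 2 m; q_4 = 0.218 × 1.77 × 2 = 0.7717 m³/s
w_5 = (21.1 − 12.9)/2 = 4.1 m; q_5 = 0.247 × 1.31 × 4.1 = 1.327 m³/s
Stations 1, 6 contribute zero (depth or velocity is 0).
Q = Σ qᵢ = 5.034 m³/s

5.03 m³/s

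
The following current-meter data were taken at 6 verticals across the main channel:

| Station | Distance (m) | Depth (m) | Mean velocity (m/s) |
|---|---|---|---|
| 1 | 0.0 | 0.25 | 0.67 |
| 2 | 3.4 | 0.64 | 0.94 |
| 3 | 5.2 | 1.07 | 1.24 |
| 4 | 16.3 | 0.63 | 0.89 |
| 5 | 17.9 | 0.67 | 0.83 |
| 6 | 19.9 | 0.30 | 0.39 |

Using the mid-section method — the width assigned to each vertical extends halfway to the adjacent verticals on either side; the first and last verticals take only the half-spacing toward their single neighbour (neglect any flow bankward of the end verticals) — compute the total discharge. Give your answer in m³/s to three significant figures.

w_1 = (3.4 − 0.0)/2 = 1.7 m; q_1 = 0.67 × 0.25 × 1.7 = 0.2848 m³/s
w_2 = (5.2 − 0.0)/2 = 2.6 m; q_2 = 0.94 × 0.64 × 2.6 = 1.564 m³/s
w_3 = (16.3 − 3.4)/2 = 6.45 m; q_3 = 1.24 × 1.07 × 6.45 = 8.558 m³/s
w_4 = (17.9 − 5.2)/2 = 6.35 m; q_4 = 0.89 × 0.63 × 6.35 = 3.560 m³/s
w_5 = (19.9 − 16.3)/2 = 1.8 m; q_5 = 0.83 × 0.67 × 1.8 = 1.001 m³/s
w_6 = (19.9 − 17.9)/2 = 1 m; q_6 = 0.39 × 0.30 × 1 = 0.1170 m³/s
Q = Σ qᵢ = 15.09 m³/s

15.1 m³/s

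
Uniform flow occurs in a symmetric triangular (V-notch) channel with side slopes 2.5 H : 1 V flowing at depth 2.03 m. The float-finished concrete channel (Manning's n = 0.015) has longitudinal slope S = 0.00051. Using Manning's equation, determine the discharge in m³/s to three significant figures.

A = z·y² = 2.5×2.03² = 10.30 m²
P = 2y√(1+z²) = 2×2.03×√(1+2.5²) = 10.93 m
R = A/P = 10.30/10.93 = 0.9424 m
Q = (1/n)·A·R^(2/3)·S^(1/2) = (1/0.015) × 10.30 × 0.9424^(2/3) × 0.00051^(1/2) = 14.91 m³/s

14.9 m³/s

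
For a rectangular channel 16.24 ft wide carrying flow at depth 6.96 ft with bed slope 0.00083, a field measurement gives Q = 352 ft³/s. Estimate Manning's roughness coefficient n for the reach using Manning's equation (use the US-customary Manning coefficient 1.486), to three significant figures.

A = b·y = 16.24 × 6.96 = 113.0 ft²
P = b + 2y = 16.24 + 2×6.96 = 30.16 ft
R = A/P = 113.0/30.16 = 3.748 ft
n = (1.486/Q)·A·R^(2/3)·S^(1/2) = (1.486/352) × 113.0 × 2.413 × 0.02881 = 0.03317

0.0332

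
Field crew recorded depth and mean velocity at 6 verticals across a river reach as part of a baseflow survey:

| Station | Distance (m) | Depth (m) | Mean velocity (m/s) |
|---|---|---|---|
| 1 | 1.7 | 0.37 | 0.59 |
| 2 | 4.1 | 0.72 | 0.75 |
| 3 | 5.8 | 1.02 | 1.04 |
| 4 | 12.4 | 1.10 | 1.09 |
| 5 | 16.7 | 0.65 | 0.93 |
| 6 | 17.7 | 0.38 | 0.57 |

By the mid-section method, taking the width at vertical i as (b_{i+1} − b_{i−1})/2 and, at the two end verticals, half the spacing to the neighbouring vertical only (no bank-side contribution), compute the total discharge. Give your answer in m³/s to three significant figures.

w_1 = (4.1 − 1.7)/2 = 1.2 m; q_1 = 0.59 × 0.37 × 1.2 = 0.2620 m³/s
w_2 = (5.8 − 1.7)/2 = 2.05 m; q_2 = 0.75 × 0.72 × 2.05 = 1.107 m³/s
w_3 = (12.4 − 4.1)/2 = 4.15 m; q_3 = 1.04 × 1.02 × 4.15 = 4.402 m³/s
w_4 = (16.7 − 5.8)/2 = 5.45 m; q_4 = 1.09 × 1.10 × 5.45 = 6.535 m³/s
w_5 = (17.7 − 12.4)/2 = 2.65 m; q_5 = 0.93 × 0.65 × 2.65 = 1.602 m³/s
w_6 = (17.7 − 16.7)/2 = 0.5 m; q_6 = 0.57 × 0.38 × 0.5 = 0.1083 m³/s
Q = Σ qᵢ = 14.02 m³/s

14.0 m³/s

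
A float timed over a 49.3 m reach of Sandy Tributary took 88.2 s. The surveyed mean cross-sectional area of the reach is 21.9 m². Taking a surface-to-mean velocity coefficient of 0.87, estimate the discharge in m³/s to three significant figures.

10.6 m³/s

v_surface = L / t̄ = 49.3 / 88.2 = 0.5590 m/s
v_mean = 0.87 × 0.5590 = 0.4863 m/s
Q = A × v_mean = 21.9 × 0.4863 = 10.65 m³/s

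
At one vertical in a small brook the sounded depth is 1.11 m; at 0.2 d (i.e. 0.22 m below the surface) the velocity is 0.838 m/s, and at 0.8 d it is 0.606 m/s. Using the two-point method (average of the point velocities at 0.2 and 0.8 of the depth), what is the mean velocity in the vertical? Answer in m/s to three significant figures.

0.722 m/s

v̄ = (0.838 + 0.606) / 2 = 0.7220 m/s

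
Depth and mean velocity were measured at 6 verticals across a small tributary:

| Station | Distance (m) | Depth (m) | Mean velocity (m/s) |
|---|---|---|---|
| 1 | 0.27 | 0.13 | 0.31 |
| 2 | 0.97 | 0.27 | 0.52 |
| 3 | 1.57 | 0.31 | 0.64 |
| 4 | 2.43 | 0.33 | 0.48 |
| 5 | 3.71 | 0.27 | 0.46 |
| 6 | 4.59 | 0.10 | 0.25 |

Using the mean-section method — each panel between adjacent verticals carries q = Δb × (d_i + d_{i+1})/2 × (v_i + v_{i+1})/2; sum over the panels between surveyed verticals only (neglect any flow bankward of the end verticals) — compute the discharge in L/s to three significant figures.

551 L/s

Panel 1-2: Δb = 0.7 m, d̄ = (0.13+0.27)/2 = 0.2, v̄ = (0.31+0.52)/2 = 0.415 → q = 0.7×0.2×0.415 = 0.05810 m³/s
Panel 2-3: Δb = 0.6 m, d̄ = (0.27+0.31)/2 = 0.29, v̄ = (0.52+0.64)/2 = 0.58 → q = 0.6×0.29×0.58 = 0.1009 m³/s
Panel 3-4: Δb = 0.86 m, d̄ = (0.31+0.33)/2 = 0.32, v̄ = (0.64+0.48)/2 = 0.56 → q = 0.86×0.32×0.56 = 0.1541 m³/s
Panel 4-5: Δb = 1.28 m, d̄ = (0.33+0.27)/2 = 0.3, v̄ = (0.48+0.46)/2 = 0.47 → q = 1.28×0.3×0.47 = 0.1805 m³/s
Panel 5-6: Δb = 0.88 m, d̄ = (0.27+0.10)/2 = 0.185, v̄ = (0.46+0.25)/2 = 0.355 → q = 0.88×0.185×0.355 = 0.05779 m³/s
Q = Σ q = 0.5514 m³/s
= 0.5514 × 1000 = 551.4 L/s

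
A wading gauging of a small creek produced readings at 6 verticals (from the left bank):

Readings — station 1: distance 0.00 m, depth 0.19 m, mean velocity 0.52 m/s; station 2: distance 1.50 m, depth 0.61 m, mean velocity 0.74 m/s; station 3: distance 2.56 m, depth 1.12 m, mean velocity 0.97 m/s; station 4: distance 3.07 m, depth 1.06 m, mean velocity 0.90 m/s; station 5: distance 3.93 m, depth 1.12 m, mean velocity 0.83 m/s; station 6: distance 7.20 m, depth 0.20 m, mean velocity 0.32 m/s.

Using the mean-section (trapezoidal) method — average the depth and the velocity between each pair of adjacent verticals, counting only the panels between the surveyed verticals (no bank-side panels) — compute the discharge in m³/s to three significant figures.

3.73 m³/s

Panel 1-2: Δb = 1.5 m, d̄ = (0.19+0.61)/2 = 0.4, v̄ = (0.52+0.74)/2 = 0.63 → q = 1.5×0.4×0.63 = 0.3780 m³/s
Panel 2-3: Δb = 1.06 m, d̄ = (0.61+1.12)/2 = 0.865, v̄ = (0.74+0.97)/2 = 0.855 → q = 1.06×0.865×0.855 = 0.7839 m³/s
Panel 3-4: Δb = 0.51 m, d̄ = (1.12+1.06)/2 = 1.09, v̄ = (0.97+0.90)/2 = 0.935 → q = 0.51×1.09×0.935 = 0.5198 m³/s
Panel 4-5: Δb = 0.86 m, d̄ = (1.06+1.12)/2 = 1.09, v̄ = (0.90+0.83)/2 = 0.865 → q = 0.86×1.09×0.865 = 0.8109 m³/s
Panel 5-6: Δb = 3.27 m, d̄ = (1.12+0.20)/2 = 0.66, v̄ = (0.83+0.32)/2 = 0.575 → q = 3.27×0.66×0.575 = 1.241 m³/s
Q = Σ q = 3.734 m³/s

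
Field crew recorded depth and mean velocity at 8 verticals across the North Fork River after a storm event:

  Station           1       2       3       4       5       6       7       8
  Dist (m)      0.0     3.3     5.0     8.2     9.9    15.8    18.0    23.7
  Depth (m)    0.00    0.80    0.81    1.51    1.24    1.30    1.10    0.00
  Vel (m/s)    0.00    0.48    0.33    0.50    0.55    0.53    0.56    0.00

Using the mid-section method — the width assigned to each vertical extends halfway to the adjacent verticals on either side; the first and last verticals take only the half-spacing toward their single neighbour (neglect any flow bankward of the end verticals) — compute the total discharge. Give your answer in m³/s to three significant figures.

w_2 = (5.0 − 0.0)/2 = 2.5 m; q_2 = 0.48 × 0.80 × 2.5 = 0.9600 m³/s
w_3 = (8.2 − 3.3)/2 = 2.45 m; q_3 = 0.33 × 0.81 × 2.45 = 0.6549 m³/s
w_4 = (9.9 − 5.0)/2 = 2.45 m; q_4 = 0.50 × 1.51 × 2.45 = 1.850 m³/s
w_5 = (15.8 − 8.2)/2 = 3.8 m; q_5 = 0.55 × 1.24 × 3.8 = 2.592 m³/s
w_6 = (18.0 − 9.9)/2 = 4.05 m; q_6 = 0.53 × 1.30 × 4.05 = 2.790 m³/s
w_7 = (23.7 − 15.8)/2 = 3.95 m; q_7 = 0.56 × 1.10 × 3.95 = 2.433 m³/s
Stations 1, 8 contribute zero (depth or velocity is 0).
Q = Σ qᵢ = 11.28 m³/s

11.3 m³/s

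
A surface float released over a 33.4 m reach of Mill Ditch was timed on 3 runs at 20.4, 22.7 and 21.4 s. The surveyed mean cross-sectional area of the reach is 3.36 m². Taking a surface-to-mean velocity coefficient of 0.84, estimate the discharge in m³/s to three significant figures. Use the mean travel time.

4.38 m³/s

t̄ = (20.4 + 22.7 + 21.4) / 3 = 21.5 s
v_surface = L / t̄ = 33.4 / 21.5 = 1.553 m/s
v_mean = 0.84 × 1.553 = 1.305 m/s
Q = A × v_mean = 3.36 × 1.305 = 4.385 m³/s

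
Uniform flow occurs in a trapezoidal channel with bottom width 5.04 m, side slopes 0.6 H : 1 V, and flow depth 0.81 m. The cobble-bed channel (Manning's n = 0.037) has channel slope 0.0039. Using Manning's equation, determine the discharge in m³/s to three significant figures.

A = (b + z·y)·y = (5.04 + 0.6×0.81)×0.81 = 4.476 m²
P = b + 2y√(1+z²) = 5.04 + 2×0.81×√(1+0.6²) = 6.929 m
R = A/P = 4.476/6.929 = 0.6460 m
Q = (1/n)·A·R^(2/3)·S^(1/2) = (1/0.037) × 4.476 × 0.6460^(2/3) × 0.0039^(1/2) = 5.645 m³/s

5.65 m³/s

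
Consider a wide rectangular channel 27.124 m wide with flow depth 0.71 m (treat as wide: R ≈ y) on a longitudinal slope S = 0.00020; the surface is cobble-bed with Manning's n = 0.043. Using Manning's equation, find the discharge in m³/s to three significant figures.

5.04 m³/s

A = b·y = 27.124 × 0.71 = 19.26 m²
Wide channel: R ≈ y = 0.71 m
Q = (1/n)·A·R^(2/3)·S^(1/2) = (1/0.043) × 19.26 × 0.7100^(2/3) × 0.00020^(1/2) = 5.041 m³/s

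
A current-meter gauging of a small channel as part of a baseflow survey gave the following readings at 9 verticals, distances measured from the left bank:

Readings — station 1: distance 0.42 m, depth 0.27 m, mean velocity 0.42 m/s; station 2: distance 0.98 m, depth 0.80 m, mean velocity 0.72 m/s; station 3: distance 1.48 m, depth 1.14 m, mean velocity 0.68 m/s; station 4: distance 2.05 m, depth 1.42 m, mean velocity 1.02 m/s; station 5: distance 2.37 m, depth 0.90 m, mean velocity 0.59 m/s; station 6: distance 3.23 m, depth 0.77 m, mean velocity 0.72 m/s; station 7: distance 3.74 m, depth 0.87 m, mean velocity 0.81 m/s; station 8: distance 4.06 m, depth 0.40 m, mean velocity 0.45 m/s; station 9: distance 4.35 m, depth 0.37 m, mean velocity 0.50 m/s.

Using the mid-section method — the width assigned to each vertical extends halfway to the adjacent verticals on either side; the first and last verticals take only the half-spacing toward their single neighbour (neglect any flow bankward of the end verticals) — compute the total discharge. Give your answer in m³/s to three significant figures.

w_1 = (0.98 − 0.42)/2 = 0.28 m; q_1 = 0.42 × 0.27 × 0.28 = 0.03175 m³/s
w_2 = (1.48 − 0.42)/2 = 0.53 m; q_2 = 0.72 × 0.80 × 0.53 = 0.3053 m³/s
w_3 = (2.05 − 0.98)/2 = 0.535 m; q_3 = 0.68 × 1.14 × 0.535 = 0.4147 m³/s
w_4 = (2.37 − 1.48)/2 = 0.445 m; q_4 = 1.02 × 1.42 × 0.445 = 0.6445 m³/s
w_5 = (3.23 − 2.05)/2 = 0.59 m; q_5 = 0.59 × 0.90 × 0.59 = 0.3133 m³/s
w_6 = (3.74 − 2.37)/2 = 0.685 m; q_6 = 0.72 × 0.77 × 0.685 = 0.3798 m³/s
w_7 = (4.06 − 3.23)/2 = 0.415 m; q_7 = 0.81 × 0.87 × 0.415 = 0.2925 m³/s
w_8 = (4.35 − 3.74)/2 = 0.305 m; q_8 = 0.45 × 0.40 × 0.305 = 0.05490 m³/s
w_9 = (4.35 − 4.06)/2 = 0.145 m; q_9 = 0.50 × 0.37 × 0.145 = 0.02683 m³/s
Q = Σ qᵢ = 2.464 m³/s

2.46 m³/s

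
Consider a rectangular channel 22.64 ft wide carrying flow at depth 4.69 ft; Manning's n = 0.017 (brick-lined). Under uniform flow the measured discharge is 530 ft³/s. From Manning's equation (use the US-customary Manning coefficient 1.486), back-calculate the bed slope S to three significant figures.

0.000659

A = b·y = 22.64 × 4.69 = 106.2 ft²
P = b + 2y = 22.64 + 2×4.69 = 32.02 ft
R = A/P = 106.2/32.02 = 3.316 ft
S = (Q·n / (1.486·A·R^(2/3)))² = (530×0.017 / (1.486×106.2×2.224))² = 0.0006594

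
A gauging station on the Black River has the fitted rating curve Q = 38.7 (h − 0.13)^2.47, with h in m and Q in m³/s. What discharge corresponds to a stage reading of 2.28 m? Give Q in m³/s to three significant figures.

256 m³/s

Q = 38.7 × (2.28 − 0.13)^2.47 = 38.7 × 2.15^2.47 = 256.4 m³/s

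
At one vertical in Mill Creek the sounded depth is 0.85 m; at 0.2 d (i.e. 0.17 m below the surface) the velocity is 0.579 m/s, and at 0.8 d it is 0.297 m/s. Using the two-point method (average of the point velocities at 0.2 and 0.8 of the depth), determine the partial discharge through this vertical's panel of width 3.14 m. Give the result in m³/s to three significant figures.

1.17 m³/s

v̄ = (0.579 + 0.297) / 2 = 0.4380 m/s
q = v̄ × d × w = 0.4380 × 0.85 × 3.14 = 1.169 m³/s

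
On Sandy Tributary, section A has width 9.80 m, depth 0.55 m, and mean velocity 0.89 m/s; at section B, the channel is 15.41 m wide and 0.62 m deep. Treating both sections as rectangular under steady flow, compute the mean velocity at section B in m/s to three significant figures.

0.502 m/s

Q = A₁V₁ = (9.80×0.55) × 0.89 = 4.797 m³/s
A₂ = 15.41 × 0.62 = 9.554 m²
V₂ = Q/A₂ = 4.797/9.554 = 0.5021 m/s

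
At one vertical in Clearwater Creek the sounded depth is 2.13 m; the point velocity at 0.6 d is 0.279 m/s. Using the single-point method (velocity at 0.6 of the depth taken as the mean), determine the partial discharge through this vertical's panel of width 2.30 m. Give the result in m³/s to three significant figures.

v̄ = v₀.₆ = 0.279 m/s
q = v̄ × d × w = 0.2790 × 2.13 × 2.30 = 1.367 m³/s

1.37 m³/s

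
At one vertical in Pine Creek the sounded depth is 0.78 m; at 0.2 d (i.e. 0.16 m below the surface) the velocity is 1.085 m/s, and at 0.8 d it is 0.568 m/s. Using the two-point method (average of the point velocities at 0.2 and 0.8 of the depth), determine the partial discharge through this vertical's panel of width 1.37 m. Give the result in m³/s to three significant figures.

0.883 m³/s

v̄ = (1.085 + 0.568) / 2 = 0.8265 m/s
q = v̄ × d × w = 0.8265 × 0.78 × 1.37 = 0.8832 m³/s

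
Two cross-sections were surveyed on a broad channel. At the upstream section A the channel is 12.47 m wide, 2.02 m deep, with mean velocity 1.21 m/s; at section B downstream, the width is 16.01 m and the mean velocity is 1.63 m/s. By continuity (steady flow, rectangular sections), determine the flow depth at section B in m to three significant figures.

Q = A₁V₁ = (12.47×2.02) × 1.21 = 30.48 m³/s
d₂ = Q/(b₂ V₂) = 30.48/(16.01×1.63) = 1.168 m

1.17 m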